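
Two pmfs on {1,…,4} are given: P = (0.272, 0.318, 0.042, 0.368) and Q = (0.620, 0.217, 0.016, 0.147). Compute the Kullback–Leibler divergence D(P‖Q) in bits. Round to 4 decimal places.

D(P‖Q) = Σ p·log₂(p/q).
  0.272·log₂(0.272/0.620) = -0.32332
  0.318·log₂(0.318/0.217) = 0.17532
  0.042·log₂(0.042/0.016) = 0.05848
  0.368·log₂(0.368/0.147) = 0.48719
D(P‖Q) = 0.3977 bits.

0.3977 bits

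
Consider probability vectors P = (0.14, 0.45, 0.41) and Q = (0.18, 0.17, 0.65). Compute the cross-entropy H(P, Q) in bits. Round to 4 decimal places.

1.7515 bits

H(P,Q) = −Σ p·log₂ q.
  −0.14·log₂(0.18) = 0.34635
  −0.45·log₂(0.17) = 1.15038
  −0.41·log₂(0.65) = 0.25481
H(P,Q) = 1.7515 bits.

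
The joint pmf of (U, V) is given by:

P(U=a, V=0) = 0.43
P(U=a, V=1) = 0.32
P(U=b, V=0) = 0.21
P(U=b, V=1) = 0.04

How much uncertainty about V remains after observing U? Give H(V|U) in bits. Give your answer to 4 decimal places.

0.8969 bits

Chain rule: H(V|U) = H(U,V) − H(U).
Marginals: p(U) = (0.7500, 0.2500), p(V) = (0.6400, 0.3600).
H(U,V) = 1.7082 bits; H(U) = 0.8113 bits.
H(V|U) = 1.7082 − 0.8113 = 0.8969 bits.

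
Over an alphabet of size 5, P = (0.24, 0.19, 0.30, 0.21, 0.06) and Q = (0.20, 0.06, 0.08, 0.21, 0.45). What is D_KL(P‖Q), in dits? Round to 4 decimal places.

0.2338 dits

D(P‖Q) = Σ p·log₁₀(p/q).
  0.24·log₁₀(0.24/0.20) = 0.01900
  0.19·log₁₀(0.19/0.06) = 0.09511
  0.30·log₁₀(0.30/0.08) = 0.17221
  0.21·log₁₀(0.21/0.21) = 0.00000
  0.06·log₁₀(0.06/0.45) = -0.05250
D(P‖Q) = 0.2338 dits.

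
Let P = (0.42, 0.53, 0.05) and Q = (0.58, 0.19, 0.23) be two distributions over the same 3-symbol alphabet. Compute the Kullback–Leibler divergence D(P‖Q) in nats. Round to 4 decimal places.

D(P‖Q) = Σ p·ln(p/q).
  0.42·ln(0.42/0.58) = -0.13556
  0.53·ln(0.53/0.19) = 0.54370
  0.05·ln(0.05/0.23) = -0.07630
D(P‖Q) = 0.3318 nats.

0.3318 nats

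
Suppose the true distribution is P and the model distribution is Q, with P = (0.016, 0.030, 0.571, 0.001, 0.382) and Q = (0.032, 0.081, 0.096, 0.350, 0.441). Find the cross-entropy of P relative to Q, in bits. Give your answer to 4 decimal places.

2.5714 bits

H(P,Q) = −Σ p·log₂ q.
  −0.016·log₂(0.032) = 0.07945
  −0.030·log₂(0.081) = 0.10878
  −0.571·log₂(0.096) = 1.93045
  −0.001·log₂(0.350) = 0.00151
  −0.382·log₂(0.441) = 0.45120
H(P,Q) = 2.5714 bits.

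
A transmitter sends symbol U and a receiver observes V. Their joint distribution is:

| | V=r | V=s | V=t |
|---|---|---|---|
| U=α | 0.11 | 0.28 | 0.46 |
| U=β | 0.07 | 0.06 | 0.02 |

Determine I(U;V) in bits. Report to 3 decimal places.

0.088 bits

Marginals: p(U) = (0.8500, 0.1500), p(V) = (0.1800, 0.3400, 0.4800).
I(U;V) = Σ p(x,y)·log₂[p(x,y)/(p(x)p(y))].
  (α,r): 0.11·log₂(0.7190) = -0.0524
  (α,s): 0.28·log₂(0.9689) = -0.0128
  (α,t): 0.46·log₂(1.1275) = 0.0796
  (β,r): 0.07·log₂(2.5926) = 0.0962
  (β,s): 0.06·log₂(1.1765) = 0.0141
  (β,t): 0.02·log₂(0.2778) = -0.0370
Sum = 0.088 bits.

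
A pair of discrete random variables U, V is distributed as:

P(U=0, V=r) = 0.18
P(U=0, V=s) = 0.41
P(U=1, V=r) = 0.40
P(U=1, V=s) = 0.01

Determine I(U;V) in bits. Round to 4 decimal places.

0.3901 bits

Marginals: p(U) = (0.5900, 0.4100), p(V) = (0.5800, 0.4200).
I(U;V) = H(U) + H(V) − H(U,V).
H(U) = 0.9765, H(V) = 0.9815, H(U,V) = 1.5679.
I(U;V) = 0.9765 + 0.9815 − 1.5679 = 0.3901 bits.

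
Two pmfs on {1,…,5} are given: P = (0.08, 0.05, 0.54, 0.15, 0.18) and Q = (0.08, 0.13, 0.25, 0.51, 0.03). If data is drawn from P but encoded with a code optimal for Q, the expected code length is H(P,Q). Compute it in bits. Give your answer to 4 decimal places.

H(P,Q) = −Σ p·log₂ q.
  −0.08·log₂(0.08) = 0.29151
  −0.05·log₂(0.13) = 0.14717
  −0.54·log₂(0.25) = 1.08000
  −0.15·log₂(0.51) = 0.14571
  −0.18·log₂(0.03) = 0.91060
H(P,Q) = 2.5750 bits.

2.5750 bits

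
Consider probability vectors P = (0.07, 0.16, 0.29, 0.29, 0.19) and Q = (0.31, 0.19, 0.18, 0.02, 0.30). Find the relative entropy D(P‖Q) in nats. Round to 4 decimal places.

D(P‖Q) = Σ p·ln(p/q).
  0.07·ln(0.07/0.31) = -0.10417
  0.16·ln(0.16/0.19) = -0.02750
  0.29·ln(0.29/0.18) = 0.13831
  0.29·ln(0.29/0.02) = 0.77550
  0.19·ln(0.19/0.30) = -0.08678
D(P‖Q) = 0.6954 nats.

0.6954 nats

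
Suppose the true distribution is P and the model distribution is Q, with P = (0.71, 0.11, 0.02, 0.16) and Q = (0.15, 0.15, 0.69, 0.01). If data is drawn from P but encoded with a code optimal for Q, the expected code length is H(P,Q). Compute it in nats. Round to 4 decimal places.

2.2999 nats

H(P,Q) = −Σ p·ln q.
  −0.71·ln(0.15) = 1.34696
  −0.11·ln(0.15) = 0.20868
  −0.02·ln(0.69) = 0.00742
  −0.16·ln(0.01) = 0.73683
H(P,Q) = 2.2999 nats.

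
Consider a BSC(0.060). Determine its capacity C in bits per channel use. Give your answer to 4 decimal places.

Binary symmetric channel: C = 1 − h₂(ε) where h₂ is the binary entropy function.
h₂(0.060) = −0.060·log₂0.060 − 0.940·log₂0.940 = 0.3274.
C = 1 − 0.3274 = 0.6726 bits per channel use.

0.6726 bits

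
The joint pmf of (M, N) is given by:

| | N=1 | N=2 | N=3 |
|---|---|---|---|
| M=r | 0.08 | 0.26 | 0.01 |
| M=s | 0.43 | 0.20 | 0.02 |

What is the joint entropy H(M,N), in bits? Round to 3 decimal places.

1.964 bits

H(M,N) = −Σ p(x,y)·log₂ p(x,y) over all 6 cells.
  cell (r,1): −0.08·log₂0.08 = 0.2915
  cell (r,2): −0.26·log₂0.26 = 0.5053
  cell (r,3): −0.01·log₂0.01 = 0.0664
  cell (s,1): −0.43·log₂0.43 = 0.5236
  cell (s,2): −0.20·log₂0.20 = 0.4644
  cell (s,3): −0.02·log₂0.02 = 0.1129
Sum = 1.964 bits.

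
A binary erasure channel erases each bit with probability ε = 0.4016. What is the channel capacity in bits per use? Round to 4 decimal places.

Binary erasure channel: capacity C = 1 − ε.
C = 1 − 0.4016 = 0.5984 bits per channel use.

0.5984 bits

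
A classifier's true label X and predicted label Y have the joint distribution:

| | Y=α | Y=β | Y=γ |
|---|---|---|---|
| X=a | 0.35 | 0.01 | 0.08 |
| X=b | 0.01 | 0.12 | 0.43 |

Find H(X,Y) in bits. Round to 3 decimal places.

H(X,Y) = −Σ p(x,y)·log₂ p(x,y) over all 6 cells.
  cell (a,α): −0.35·log₂0.35 = 0.5301
  cell (a,β): −0.01·log₂0.01 = 0.0664
  cell (a,γ): −0.08·log₂0.08 = 0.2915
  cell (b,α): −0.01·log₂0.01 = 0.0664
  cell (b,β): −0.12·log₂0.12 = 0.3671
  cell (b,γ): −0.43·log₂0.43 = 0.5236
Sum = 1.845 bits.

1.845 bits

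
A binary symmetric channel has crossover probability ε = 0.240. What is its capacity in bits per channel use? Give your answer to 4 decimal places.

0.2050 bits

Binary symmetric channel: C = 1 − h₂(ε) where h₂ is the binary entropy function.
h₂(0.240) = −0.240·log₂0.240 − 0.760·log₂0.760 = 0.7950.
C = 1 − 0.7950 = 0.2050 bits per channel use.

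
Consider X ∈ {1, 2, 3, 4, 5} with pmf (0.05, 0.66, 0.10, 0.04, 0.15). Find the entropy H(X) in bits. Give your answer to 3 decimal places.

1.540 bits

H(X) = −Σ p·log₂ p.
  −(0.05)·log₂(0.05) = 0.2161
  −(0.66)·log₂(0.66) = 0.3956
  −(0.10)·log₂(0.10) = 0.3322
  −(0.04)·log₂(0.04) = 0.1858
  −(0.15)·log₂(0.15) = 0.4105
Sum: 0.2161 + 0.3956 + 0.3322 + 0.1858 + 0.4105 = 1.540 bits.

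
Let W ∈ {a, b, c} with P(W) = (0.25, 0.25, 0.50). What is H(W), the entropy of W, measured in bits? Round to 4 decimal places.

1.5000 bits

H(W) = −Σ p·log₂ p.
  −(0.25)·log₂(0.25) = 0.50000
  −(0.25)·log₂(0.25) = 0.50000
  −(0.50)·log₂(0.50) = 0.50000
Sum: 0.50000 + 0.50000 + 0.50000 = 1.5000 bits.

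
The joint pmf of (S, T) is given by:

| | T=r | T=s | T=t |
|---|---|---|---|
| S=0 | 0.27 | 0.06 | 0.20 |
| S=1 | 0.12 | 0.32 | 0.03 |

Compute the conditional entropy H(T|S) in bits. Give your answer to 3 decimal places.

Marginals: p(S) = (0.5300, 0.4700), p(T) = (0.3900, 0.3800, 0.2300).
H(T|S) = Σ p(S) · H(T|S=·).
  S=0: p=0.5300, H(T|S=0) = 1.3821
  S=1: p=0.4700, H(T|S=1) = 1.1339
Weighted sum = 1.265 bits.

1.265 bits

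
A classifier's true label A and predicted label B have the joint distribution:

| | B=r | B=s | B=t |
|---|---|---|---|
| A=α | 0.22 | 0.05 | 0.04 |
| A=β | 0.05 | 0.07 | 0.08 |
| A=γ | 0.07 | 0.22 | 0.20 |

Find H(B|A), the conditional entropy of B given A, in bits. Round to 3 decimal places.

1.380 bits

Marginals: p(A) = (0.3100, 0.2000, 0.4900), p(B) = (0.3400, 0.3400, 0.3200).
H(B|A) = Σ p(A) · H(B|A=·).
  A=α: p=0.3100, H(B|A=α) = 1.1569
  A=β: p=0.2000, H(B|A=β) = 1.5589
  A=γ: p=0.4900, H(B|A=γ) = 1.4474
Weighted sum = 1.380 bits.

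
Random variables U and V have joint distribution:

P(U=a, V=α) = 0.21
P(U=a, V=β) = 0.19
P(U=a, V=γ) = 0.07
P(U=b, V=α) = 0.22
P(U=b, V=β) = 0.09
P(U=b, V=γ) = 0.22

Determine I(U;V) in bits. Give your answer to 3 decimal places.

0.083 bits

Marginals: p(U) = (0.4700, 0.5300), p(V) = (0.4300, 0.2800, 0.2900).
I(U;V) = Σ p(x,y)·log₂[p(x,y)/(p(x)p(y))].
  (a,α): 0.21·log₂(1.0391) = 0.0116
  (a,β): 0.19·log₂(1.4438) = 0.1007
  (a,γ): 0.07·log₂(0.5136) = -0.0673
  (b,α): 0.22·log₂(0.9653) = -0.0112
  (b,β): 0.09·log₂(0.6065) = -0.0649
  (b,γ): 0.22·log₂(1.4314) = 0.1138
Sum = 0.083 bits.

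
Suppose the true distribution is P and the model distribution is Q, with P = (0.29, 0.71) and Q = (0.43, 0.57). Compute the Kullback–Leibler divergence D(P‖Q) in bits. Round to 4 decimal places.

0.0602 bits

D(P‖Q) = Σ p·log₂(p/q).
  0.29·log₂(0.29/0.43) = -0.16480
  0.71·log₂(0.71/0.57) = 0.22497
D(P‖Q) = 0.0602 bits.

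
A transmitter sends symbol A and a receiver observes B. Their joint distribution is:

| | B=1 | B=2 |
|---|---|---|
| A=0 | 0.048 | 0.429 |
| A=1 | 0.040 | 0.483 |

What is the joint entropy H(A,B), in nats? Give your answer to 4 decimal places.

H(A,B) = −Σ p(x,y)·ln p(x,y) over all 4 cells.
  cell (0,1): −0.048·ln0.048 = 0.14575
  cell (0,2): −0.429·ln0.429 = 0.36306
  cell (1,1): −0.040·ln0.040 = 0.12876
  cell (1,2): −0.483·ln0.483 = 0.35150
Sum = 0.9891 nats.

0.9891 nats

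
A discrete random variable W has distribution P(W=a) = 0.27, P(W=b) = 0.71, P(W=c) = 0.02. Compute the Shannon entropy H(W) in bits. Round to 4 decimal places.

0.9737 bits

H(W) = −Σ p·log₂ p.
  −(0.27)·log₂(0.27) = 0.51002
  −(0.71)·log₂(0.71) = 0.35082
  −(0.02)·log₂(0.02) = 0.11288
Sum: 0.51002 + 0.35082 + 0.11288 = 0.9737 bits.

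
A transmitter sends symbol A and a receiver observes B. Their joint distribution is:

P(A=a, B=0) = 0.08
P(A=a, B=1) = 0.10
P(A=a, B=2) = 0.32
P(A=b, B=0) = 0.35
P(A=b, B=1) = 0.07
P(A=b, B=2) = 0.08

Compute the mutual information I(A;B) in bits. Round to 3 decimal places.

0.247 bits

Marginals: p(A) = (0.5000, 0.5000), p(B) = (0.4300, 0.1700, 0.4000).
I(A;B) = H(A) + H(B) − H(A,B).
H(A) = 1.0000, H(B) = 1.4869, H(A,B) = 2.2399.
I(A;B) = 1.0000 + 1.4869 − 2.2399 = 0.247 bits.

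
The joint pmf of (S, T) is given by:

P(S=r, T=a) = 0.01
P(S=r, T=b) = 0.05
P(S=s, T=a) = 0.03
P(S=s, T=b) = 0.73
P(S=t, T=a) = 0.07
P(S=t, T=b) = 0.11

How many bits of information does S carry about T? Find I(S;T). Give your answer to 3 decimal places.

0.105 bits

Marginals: p(S) = (0.0600, 0.7600, 0.1800), p(T) = (0.1100, 0.8900).
I(S;T) = Σ p(x,y)·log₂[p(x,y)/(p(x)p(y))].
  (r,a): 0.01·log₂(1.5152) = 0.0060
  (r,b): 0.05·log₂(0.9363) = -0.0047
  (s,a): 0.03·log₂(0.3589) = -0.0444
  (s,b): 0.73·log₂(1.0792) = 0.0803
  (t,a): 0.07·log₂(3.5354) = 0.1275
  (t,b): 0.11·log₂(0.6866) = -0.0597
Sum = 0.105 bits.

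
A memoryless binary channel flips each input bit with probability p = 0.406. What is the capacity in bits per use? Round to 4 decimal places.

0.0256 bits

Binary symmetric channel: C = 1 − h₂(ε) where h₂ is the binary entropy function.
h₂(0.406) = −0.406·log₂0.406 − 0.594·log₂0.594 = 0.9744.
C = 1 − 0.9744 = 0.0256 bits per channel use.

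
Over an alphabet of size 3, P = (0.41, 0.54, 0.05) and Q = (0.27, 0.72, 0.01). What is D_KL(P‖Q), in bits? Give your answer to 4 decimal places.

0.1391 bits

D(P‖Q) = Σ p·log₂(p/q).
  0.41·log₂(0.41/0.27) = 0.24709
  0.54·log₂(0.54/0.72) = -0.22412
  0.05·log₂(0.05/0.01) = 0.11610
D(P‖Q) = 0.1391 bits.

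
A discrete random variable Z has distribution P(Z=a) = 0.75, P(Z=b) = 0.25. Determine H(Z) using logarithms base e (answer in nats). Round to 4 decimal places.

0.5623 nats

H(Z) = −Σ p·ln p.
  −(0.75)·ln(0.75) = 0.21576
  −(0.25)·ln(0.25) = 0.34657
Sum: 0.21576 + 0.34657 = 0.5623 nats.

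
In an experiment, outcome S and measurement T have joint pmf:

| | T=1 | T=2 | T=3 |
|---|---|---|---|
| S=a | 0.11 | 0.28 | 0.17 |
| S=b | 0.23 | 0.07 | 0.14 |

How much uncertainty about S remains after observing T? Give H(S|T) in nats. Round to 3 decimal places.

0.603 nats

Marginals: p(S) = (0.5600, 0.4400), p(T) = (0.3400, 0.3500, 0.3100).
H(S|T) = Σ p(T) · H(S|T=·).
  T=1: p=0.3400, H(S|T=1) = 0.6295
  T=2: p=0.3500, H(S|T=2) = 0.5004
  T=3: p=0.3100, H(S|T=3) = 0.6885
Weighted sum = 0.603 nats.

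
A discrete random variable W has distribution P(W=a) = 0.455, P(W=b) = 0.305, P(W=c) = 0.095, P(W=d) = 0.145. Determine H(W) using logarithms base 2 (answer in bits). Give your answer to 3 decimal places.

1.766 bits

H(W) = −Σ p·log₂ p.
  −(0.455)·log₂(0.455) = 0.5169
  −(0.305)·log₂(0.305) = 0.5225
  −(0.095)·log₂(0.095) = 0.3226
  −(0.145)·log₂(0.145) = 0.4040
Sum: 0.5169 + 0.5225 + 0.3226 + 0.4040 = 1.766 bits.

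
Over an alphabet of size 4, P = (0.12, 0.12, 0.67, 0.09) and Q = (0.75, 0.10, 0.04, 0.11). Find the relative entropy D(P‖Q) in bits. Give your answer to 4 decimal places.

2.4125 bits

D(P‖Q) = Σ p·log₂(p/q).
  0.12·log₂(0.12/0.75) = -0.31726
  0.12·log₂(0.12/0.10) = 0.03156
  0.67·log₂(0.67/0.04) = 2.72428
  0.09·log₂(0.09/0.11) = -0.02606
D(P‖Q) = 2.4125 bits.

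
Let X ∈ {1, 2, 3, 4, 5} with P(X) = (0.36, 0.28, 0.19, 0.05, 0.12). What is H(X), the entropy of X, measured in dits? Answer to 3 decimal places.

H(X) = −Σ p·log₁₀ p.
  −(0.36)·log₁₀(0.36) = 0.1597
  −(0.28)·log₁₀(0.28) = 0.1548
  −(0.19)·log₁₀(0.19) = 0.1370
  −(0.05)·log₁₀(0.05) = 0.0651
  −(0.12)·log₁₀(0.12) = 0.1105
Sum: 0.1597 + 0.1548 + 0.1370 + 0.0651 + 0.1105 = 0.627 dits.

0.627 dits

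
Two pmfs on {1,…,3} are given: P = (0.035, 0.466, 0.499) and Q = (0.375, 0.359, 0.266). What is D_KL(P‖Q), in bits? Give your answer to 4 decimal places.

0.5085 bits

D(P‖Q) = Σ p·log₂(p/q).
  0.035·log₂(0.035/0.375) = -0.11975
  0.466·log₂(0.466/0.359) = 0.17538
  0.499·log₂(0.499/0.266) = 0.45290
D(P‖Q) = 0.5085 bits.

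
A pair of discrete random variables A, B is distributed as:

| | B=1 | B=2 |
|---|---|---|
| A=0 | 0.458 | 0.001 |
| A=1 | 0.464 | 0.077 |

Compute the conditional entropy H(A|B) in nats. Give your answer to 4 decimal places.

Marginals: p(A) = (0.4590, 0.5410), p(B) = (0.9220, 0.0780).
H(A|B) = Σ p(B) · H(A|B=·).
  B=1: p=0.9220, H(A|B=1) = 0.6931
  B=2: p=0.0780, H(A|B=2) = 0.0686
Weighted sum = 0.6444 nats.

0.6444 nats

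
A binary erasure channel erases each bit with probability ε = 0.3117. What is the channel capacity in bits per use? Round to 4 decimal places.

Binary erasure channel: capacity C = 1 − ε.
C = 1 − 0.3117 = 0.6883 bits per channel use.

0.6883 bits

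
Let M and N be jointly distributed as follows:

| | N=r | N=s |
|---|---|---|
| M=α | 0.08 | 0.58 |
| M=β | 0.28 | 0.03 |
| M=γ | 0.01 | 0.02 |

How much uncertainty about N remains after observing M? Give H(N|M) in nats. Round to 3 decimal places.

Chain rule: H(N|M) = H(M,N) − H(M).
Marginals: p(M) = (0.6600, 0.3100, 0.0300), p(N) = (0.3700, 0.6300).
H(M,N) = 1.1039 nats; H(M) = 0.7425 nats.
H(N|M) = 1.1039 − 0.7425 = 0.361 nats.

0.361 nats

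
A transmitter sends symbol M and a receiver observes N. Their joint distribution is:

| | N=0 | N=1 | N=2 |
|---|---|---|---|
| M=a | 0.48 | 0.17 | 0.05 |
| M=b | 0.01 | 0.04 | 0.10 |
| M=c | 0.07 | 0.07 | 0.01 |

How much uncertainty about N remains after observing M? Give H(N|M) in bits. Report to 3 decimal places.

Marginals: p(M) = (0.7000, 0.1500, 0.1500), p(N) = (0.5600, 0.2800, 0.1600).
H(N|M) = Σ p(M) · H(N|M=·).
  M=a: p=0.7000, H(N|M=a) = 1.1411
  M=b: p=0.1500, H(N|M=b) = 1.1589
  M=c: p=0.1500, H(N|M=c) = 1.2867
Weighted sum = 1.166 bits.

1.166 bits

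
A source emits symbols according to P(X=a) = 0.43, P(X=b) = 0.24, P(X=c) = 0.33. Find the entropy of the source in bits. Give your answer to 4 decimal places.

1.5455 bits

H(X) = −Σ p·log₂ p.
  −(0.43)·log₂(0.43) = 0.52356
  −(0.24)·log₂(0.24) = 0.49413
  −(0.33)·log₂(0.33) = 0.52782
Sum: 0.52356 + 0.49413 + 0.52782 = 1.5455 bits.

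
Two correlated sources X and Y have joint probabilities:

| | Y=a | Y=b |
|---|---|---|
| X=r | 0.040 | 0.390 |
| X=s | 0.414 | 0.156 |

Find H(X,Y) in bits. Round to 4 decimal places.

1.6604 bits

H(X,Y) = −Σ p(x,y)·log₂ p(x,y) over all 4 cells.
  cell (r,a): −0.040·log₂0.040 = 0.18575
  cell (r,b): −0.390·log₂0.390 = 0.52980
  cell (s,a): −0.414·log₂0.414 = 0.52673
  cell (s,b): −0.156·log₂0.156 = 0.41814
Sum = 1.6604 bits.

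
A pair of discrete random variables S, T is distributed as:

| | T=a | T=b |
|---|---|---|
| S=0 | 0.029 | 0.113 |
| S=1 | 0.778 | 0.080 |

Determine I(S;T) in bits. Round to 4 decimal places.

0.2203 bits

Marginals: p(S) = (0.1420, 0.8580), p(T) = (0.8070, 0.1930).
I(S;T) = Σ p(x,y)·log₂[p(x,y)/(p(x)p(y))].
  (0,a): 0.029·log₂(0.2531) = -0.05749
  (0,b): 0.113·log₂(4.1232) = 0.23094
  (1,a): 0.778·log₂(1.1236) = 0.13082
  (1,b): 0.080·log₂(0.4831) = -0.08397
Sum = 0.2203 bits.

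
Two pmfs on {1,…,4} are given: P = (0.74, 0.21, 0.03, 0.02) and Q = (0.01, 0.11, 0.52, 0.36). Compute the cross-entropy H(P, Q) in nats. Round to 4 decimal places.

H(P,Q) = −Σ p·ln q.
  −0.74·ln(0.01) = 3.40783
  −0.21·ln(0.11) = 0.46353
  −0.03·ln(0.52) = 0.01962
  −0.02·ln(0.36) = 0.02043
H(P,Q) = 3.9114 nats.

3.9114 nats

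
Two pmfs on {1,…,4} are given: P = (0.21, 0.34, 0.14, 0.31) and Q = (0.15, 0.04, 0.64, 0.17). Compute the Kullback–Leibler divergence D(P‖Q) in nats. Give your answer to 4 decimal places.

0.7717 nats

D(P‖Q) = Σ p·ln(p/q).
  0.21·ln(0.21/0.15) = 0.07066
  0.34·ln(0.34/0.04) = 0.72762
  0.14·ln(0.14/0.64) = -0.21278
  0.31·ln(0.31/0.17) = 0.18624
D(P‖Q) = 0.7717 nats.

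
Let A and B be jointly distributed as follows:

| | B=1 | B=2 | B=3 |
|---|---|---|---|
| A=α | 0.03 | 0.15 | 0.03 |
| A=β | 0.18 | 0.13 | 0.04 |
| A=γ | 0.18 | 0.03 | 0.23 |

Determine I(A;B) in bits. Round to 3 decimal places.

Marginals: p(A) = (0.2100, 0.3500, 0.4400), p(B) = (0.3900, 0.3100, 0.3000).
I(A;B) = Σ p(x,y)·log₂[p(x,y)/(p(x)p(y))].
  (α,1): 0.03·log₂(0.3663) = -0.0435
  (α,2): 0.15·log₂(2.3041) = 0.1806
  (α,3): 0.03·log₂(0.4762) = -0.0321
  (β,1): 0.18·log₂(1.3187) = 0.0718
  (β,2): 0.13·log₂(1.1982) = 0.0339
  (β,3): 0.04·log₂(0.3810) = -0.0557
  (γ,1): 0.18·log₂(1.0490) = 0.0124
  (γ,2): 0.03·log₂(0.2199) = -0.0655
  (γ,3): 0.23·log₂(1.7424) = 0.1843
Sum = 0.286 bits.

0.286 bits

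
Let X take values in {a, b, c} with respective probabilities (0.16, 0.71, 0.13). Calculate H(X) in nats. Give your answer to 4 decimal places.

0.8016 nats

H(X) = −Σ p·ln p.
  −(0.16)·ln(0.16) = 0.29321
  −(0.71)·ln(0.71) = 0.24317
  −(0.13)·ln(0.13) = 0.26523
Sum: 0.29321 + 0.24317 + 0.26523 = 0.8016 nats.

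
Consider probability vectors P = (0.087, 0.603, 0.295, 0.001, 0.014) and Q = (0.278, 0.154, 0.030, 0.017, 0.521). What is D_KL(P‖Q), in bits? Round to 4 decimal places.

1.9373 bits

D(P‖Q) = Σ p·log₂(p/q).
  0.087·log₂(0.087/0.278) = -0.14581
  0.603·log₂(0.603/0.154) = 1.18744
  0.295·log₂(0.295/0.030) = 0.97282
  0.001·log₂(0.001/0.017) = -0.00409
  0.014·log₂(0.014/0.521) = -0.07305
D(P‖Q) = 1.9373 bits.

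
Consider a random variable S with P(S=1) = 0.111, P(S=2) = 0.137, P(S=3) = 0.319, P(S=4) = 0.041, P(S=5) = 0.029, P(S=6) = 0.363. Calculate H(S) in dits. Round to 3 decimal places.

H(S) = −Σ p·log₁₀ p.
  −(0.111)·log₁₀(0.111) = 0.1060
  −(0.137)·log₁₀(0.137) = 0.1183
  −(0.319)·log₁₀(0.319) = 0.1583
  −(0.041)·log₁₀(0.041) = 0.0569
  −(0.029)·log₁₀(0.029) = 0.0446
  −(0.363)·log₁₀(0.363) = 0.1598
Sum: 0.1060 + 0.1183 + 0.1583 + 0.0569 + 0.0446 + 0.1598 = 0.644 dits.

0.644 dits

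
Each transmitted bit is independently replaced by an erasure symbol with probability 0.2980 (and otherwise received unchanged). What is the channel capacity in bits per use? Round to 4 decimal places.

Binary erasure channel: capacity C = 1 − ε.
C = 1 − 0.2980 = 0.7020 bits per channel use.

0.7020 bits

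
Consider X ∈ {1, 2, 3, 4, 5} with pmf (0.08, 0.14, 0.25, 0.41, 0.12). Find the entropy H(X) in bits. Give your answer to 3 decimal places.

2.083 bits

H(X) = −Σ p·log₂ p.
  −(0.08)·log₂(0.08) = 0.2915
  −(0.14)·log₂(0.14) = 0.3971
  −(0.25)·log₂(0.25) = 0.5000
  −(0.41)·log₂(0.41) = 0.5274
  −(0.12)·log₂(0.12) = 0.3671
Sum: 0.2915 + 0.3971 + 0.5000 + 0.5274 + 0.3671 = 2.083 bits.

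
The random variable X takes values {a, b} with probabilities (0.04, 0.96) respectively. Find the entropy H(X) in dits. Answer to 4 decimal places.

H(X) = −Σ p·log₁₀ p.
  −(0.04)·log₁₀(0.04) = 0.05592
  −(0.96)·log₁₀(0.96) = 0.01702
Sum: 0.05592 + 0.01702 = 0.0729 dits.

0.0729 dits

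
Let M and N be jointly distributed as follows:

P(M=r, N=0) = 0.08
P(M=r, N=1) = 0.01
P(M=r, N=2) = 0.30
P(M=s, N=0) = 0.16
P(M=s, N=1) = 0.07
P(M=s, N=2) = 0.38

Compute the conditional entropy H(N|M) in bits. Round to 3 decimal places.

1.136 bits

Marginals: p(M) = (0.3900, 0.6100), p(N) = (0.2400, 0.0800, 0.6800).
H(N|M) = Σ p(M) · H(N|M=·).
  M=r: p=0.3900, H(N|M=r) = 0.8955
  M=s: p=0.6100, H(N|M=s) = 1.2902
Weighted sum = 1.136 bits.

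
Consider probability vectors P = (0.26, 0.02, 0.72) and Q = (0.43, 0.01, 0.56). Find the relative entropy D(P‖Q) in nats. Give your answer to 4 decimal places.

D(P‖Q) = Σ p·ln(p/q).
  0.26·ln(0.26/0.43) = -0.13081
  0.02·ln(0.02/0.01) = 0.01386
  0.72·ln(0.72/0.56) = 0.18095
D(P‖Q) = 0.0640 nats.

0.0640 nats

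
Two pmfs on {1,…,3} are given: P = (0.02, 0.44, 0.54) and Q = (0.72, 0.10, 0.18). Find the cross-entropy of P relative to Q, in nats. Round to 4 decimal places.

1.9457 nats

H(P,Q) = −Σ p·ln q.
  −0.02·ln(0.72) = 0.00657
  −0.44·ln(0.10) = 1.01314
  −0.54·ln(0.18) = 0.92599
H(P,Q) = 1.9457 nats.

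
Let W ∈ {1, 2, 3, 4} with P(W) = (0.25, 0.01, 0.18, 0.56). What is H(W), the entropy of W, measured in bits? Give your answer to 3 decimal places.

H(W) = −Σ p·log₂ p.
  −(0.25)·log₂(0.25) = 0.5000
  −(0.01)·log₂(0.01) = 0.0664
  −(0.18)·log₂(0.18) = 0.4453
  −(0.56)·log₂(0.56) = 0.4684
Sum: 0.5000 + 0.0664 + 0.4453 + 0.4684 = 1.480 bits.

1.480 bits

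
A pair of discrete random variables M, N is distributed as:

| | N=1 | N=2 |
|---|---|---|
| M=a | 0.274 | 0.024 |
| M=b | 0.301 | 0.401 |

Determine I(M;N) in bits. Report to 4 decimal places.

Marginals: p(M) = (0.2980, 0.7020), p(N) = (0.5750, 0.4250).
I(M;N) = Σ p(x,y)·log₂[p(x,y)/(p(x)p(y))].
  (a,1): 0.274·log₂(1.5991) = 0.18556
  (a,2): 0.024·log₂(0.1895) = -0.05759
  (b,1): 0.301·log₂(0.7457) = -0.12743
  (b,2): 0.401·log₂(1.3441) = 0.17107
Sum = 0.1716 bits.

0.1716 bits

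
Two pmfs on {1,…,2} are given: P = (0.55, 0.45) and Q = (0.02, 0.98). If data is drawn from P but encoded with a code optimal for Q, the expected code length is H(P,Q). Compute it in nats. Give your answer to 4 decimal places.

H(P,Q) = −Σ p·ln q.
  −0.55·ln(0.02) = 2.15161
  −0.45·ln(0.98) = 0.00909
H(P,Q) = 2.1607 nats.

2.1607 nats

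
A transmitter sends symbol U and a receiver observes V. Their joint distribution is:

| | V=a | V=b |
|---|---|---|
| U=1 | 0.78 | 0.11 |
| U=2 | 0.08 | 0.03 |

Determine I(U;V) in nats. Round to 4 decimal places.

0.0076 nats

Marginals: p(U) = (0.8900, 0.1100), p(V) = (0.8600, 0.1400).
I(U;V) = H(U) + H(V) − H(U,V).
H(U) = 0.3465, H(V) = 0.4050, H(U,V) = 0.7439.
I(U;V) = 0.3465 + 0.4050 − 0.7439 = 0.0076 nats.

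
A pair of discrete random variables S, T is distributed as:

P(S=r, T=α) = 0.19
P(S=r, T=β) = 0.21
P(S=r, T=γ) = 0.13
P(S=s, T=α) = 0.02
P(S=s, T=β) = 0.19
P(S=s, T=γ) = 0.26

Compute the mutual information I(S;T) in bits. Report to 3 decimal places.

0.145 bits

Marginals: p(S) = (0.5300, 0.4700), p(T) = (0.2100, 0.4000, 0.3900).
I(S;T) = H(S) + H(T) − H(S,T).
H(S) = 0.9974, H(T) = 1.5314, H(S,T) = 2.3841.
I(S;T) = 0.9974 + 1.5314 − 2.3841 = 0.145 bits.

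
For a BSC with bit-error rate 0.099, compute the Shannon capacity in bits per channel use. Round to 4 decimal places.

Binary symmetric channel: C = 1 − h₂(ε) where h₂ is the binary entropy function.
h₂(0.099) = −0.099·log₂0.099 − 0.901·log₂0.901 = 0.4658.
C = 1 − 0.4658 = 0.5342 bits per channel use.

0.5342 bits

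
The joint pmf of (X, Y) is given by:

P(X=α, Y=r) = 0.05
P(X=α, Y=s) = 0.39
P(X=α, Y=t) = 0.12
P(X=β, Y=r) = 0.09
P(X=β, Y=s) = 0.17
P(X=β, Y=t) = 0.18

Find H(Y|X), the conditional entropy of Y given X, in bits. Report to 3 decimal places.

1.316 bits

Marginals: p(X) = (0.5600, 0.4400), p(Y) = (0.1400, 0.5600, 0.3000).
H(Y|X) = Σ p(X) · H(Y|X=·).
  X=α: p=0.5600, H(Y|X=α) = 1.1509
  X=β: p=0.4400, H(Y|X=β) = 1.5259
Weighted sum = 1.316 bits.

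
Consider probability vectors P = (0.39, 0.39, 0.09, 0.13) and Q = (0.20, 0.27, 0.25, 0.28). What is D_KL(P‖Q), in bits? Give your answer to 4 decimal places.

0.3061 bits

D(P‖Q) = Σ p·log₂(p/q).
  0.39·log₂(0.39/0.20) = 0.37575
  0.39·log₂(0.39/0.27) = 0.20690
  0.09·log₂(0.09/0.25) = -0.13265
  0.13·log₂(0.13/0.28) = -0.14390
D(P‖Q) = 0.3061 bits.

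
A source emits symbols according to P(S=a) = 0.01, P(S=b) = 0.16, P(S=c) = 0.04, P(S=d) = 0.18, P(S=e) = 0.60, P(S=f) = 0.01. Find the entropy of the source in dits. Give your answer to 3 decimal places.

0.490 dits

H(S) = −Σ p·log₁₀ p.
  −(0.01)·log₁₀(0.01) = 0.0200
  −(0.16)·log₁₀(0.16) = 0.1273
  −(0.04)·log₁₀(0.04) = 0.0559
  −(0.18)·log₁₀(0.18) = 0.1341
  −(0.60)·log₁₀(0.60) = 0.1331
  −(0.01)·log₁₀(0.01) = 0.0200
Sum: 0.0200 + 0.1273 + 0.0559 + 0.1341 + 0.1331 + 0.0200 = 0.490 dits.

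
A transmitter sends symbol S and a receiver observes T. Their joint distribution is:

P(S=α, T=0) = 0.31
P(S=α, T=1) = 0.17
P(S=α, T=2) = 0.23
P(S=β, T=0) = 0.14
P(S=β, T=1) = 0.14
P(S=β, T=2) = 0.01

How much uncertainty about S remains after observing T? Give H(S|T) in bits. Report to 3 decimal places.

0.770 bits

Marginals: p(S) = (0.7100, 0.2900), p(T) = (0.4500, 0.3100, 0.2400).
H(S|T) = Σ p(T) · H(S|T=·).
  T=0: p=0.4500, H(S|T=0) = 0.8945
  T=1: p=0.3100, H(S|T=1) = 0.9932
  T=2: p=0.2400, H(S|T=2) = 0.2499
Weighted sum = 0.770 bits.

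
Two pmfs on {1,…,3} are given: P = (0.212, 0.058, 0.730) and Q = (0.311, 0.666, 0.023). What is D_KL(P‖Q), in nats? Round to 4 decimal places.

2.3012 nats

D(P‖Q) = Σ p·ln(p/q).
  0.212·ln(0.212/0.311) = -0.08124
  0.058·ln(0.058/0.666) = -0.14157
  0.730·ln(0.730/0.023) = 2.52401
D(P‖Q) = 2.3012 nats.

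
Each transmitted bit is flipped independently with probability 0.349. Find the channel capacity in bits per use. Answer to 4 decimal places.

Binary symmetric channel: C = 1 − h₂(ε) where h₂ is the binary entropy function.
h₂(0.349) = −0.349·log₂0.349 − 0.651·log₂0.651 = 0.9332.
C = 1 − 0.9332 = 0.0668 bits per channel use.

0.0668 bits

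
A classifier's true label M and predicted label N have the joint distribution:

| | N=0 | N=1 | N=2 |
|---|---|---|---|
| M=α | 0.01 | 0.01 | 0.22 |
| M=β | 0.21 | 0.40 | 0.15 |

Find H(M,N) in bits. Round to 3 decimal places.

H(M,N) = −Σ p(x,y)·log₂ p(x,y) over all 6 cells.
  cell (α,0): −0.01·log₂0.01 = 0.0664
  cell (α,1): −0.01·log₂0.01 = 0.0664
  cell (α,2): −0.22·log₂0.22 = 0.4806
  cell (β,0): −0.21·log₂0.21 = 0.4728
  cell (β,1): −0.40·log₂0.40 = 0.5288
  cell (β,2): −0.15·log₂0.15 = 0.4105
Sum = 2.026 bits.

2.026 bits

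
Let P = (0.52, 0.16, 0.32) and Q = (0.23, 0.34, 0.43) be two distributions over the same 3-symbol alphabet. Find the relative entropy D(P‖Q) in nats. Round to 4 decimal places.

D(P‖Q) = Σ p·ln(p/q).
  0.52·ln(0.52/0.23) = 0.42419
  0.16·ln(0.16/0.34) = -0.12060
  0.32·ln(0.32/0.43) = -0.09455
D(P‖Q) = 0.2090 nats.

0.2090 nats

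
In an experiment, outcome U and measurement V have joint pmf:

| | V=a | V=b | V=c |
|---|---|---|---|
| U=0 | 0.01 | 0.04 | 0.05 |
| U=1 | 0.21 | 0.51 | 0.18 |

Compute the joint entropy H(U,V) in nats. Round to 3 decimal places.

1.304 nats

H(U,V) = −Σ p(x,y)·ln p(x,y) over all 6 cells.
  cell (0,a): −0.01·ln0.01 = 0.0461
  cell (0,b): −0.04·ln0.04 = 0.1288
  cell (0,c): −0.05·ln0.05 = 0.1498
  cell (1,a): −0.21·ln0.21 = 0.3277
  cell (1,b): −0.51·ln0.51 = 0.3434
  cell (1,c): −0.18·ln0.18 = 0.3087
Sum = 1.304 nats.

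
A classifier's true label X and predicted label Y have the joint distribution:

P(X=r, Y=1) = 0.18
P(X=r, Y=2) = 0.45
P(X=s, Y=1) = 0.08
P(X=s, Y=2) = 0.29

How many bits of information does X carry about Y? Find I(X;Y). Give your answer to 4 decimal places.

Marginals: p(X) = (0.6300, 0.3700), p(Y) = (0.2600, 0.7400).
I(X;Y) = Σ p(x,y)·log₂[p(x,y)/(p(x)p(y))].
  (r,1): 0.18·log₂(1.0989) = 0.02449
  (r,2): 0.45·log₂(0.9653) = -0.02296
  (s,1): 0.08·log₂(0.8316) = -0.02128
  (s,2): 0.29·log₂(1.0592) = 0.02405
Sum = 0.0043 bits.

0.0043 bits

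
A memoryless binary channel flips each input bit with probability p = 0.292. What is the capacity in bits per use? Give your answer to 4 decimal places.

Binary symmetric channel: C = 1 − h₂(ε) where h₂ is the binary entropy function.
h₂(0.292) = −0.292·log₂0.292 − 0.708·log₂0.708 = 0.8713.
C = 1 − 0.8713 = 0.1287 bits per channel use.

0.1287 bits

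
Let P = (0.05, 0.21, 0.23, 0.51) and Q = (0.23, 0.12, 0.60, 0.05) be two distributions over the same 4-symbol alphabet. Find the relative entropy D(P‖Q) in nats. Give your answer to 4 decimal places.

1.0051 nats

D(P‖Q) = Σ p·ln(p/q).
  0.05·ln(0.05/0.23) = -0.07630
  0.21·ln(0.21/0.12) = 0.11752
  0.23·ln(0.23/0.60) = -0.22054
  0.51·ln(0.51/0.05) = 1.18442
D(P‖Q) = 1.0051 nats.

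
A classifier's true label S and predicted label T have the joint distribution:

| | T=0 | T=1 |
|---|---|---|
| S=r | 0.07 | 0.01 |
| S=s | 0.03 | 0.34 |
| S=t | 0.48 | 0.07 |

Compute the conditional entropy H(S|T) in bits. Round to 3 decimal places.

0.811 bits

Chain rule: H(S|T) = H(S,T) − H(T).
Marginals: p(S) = (0.0800, 0.3700, 0.5500), p(T) = (0.5800, 0.4200).
H(S,T) = 1.7928 bits; H(T) = 0.9815 bits.
H(S|T) = 1.7928 − 0.9815 = 0.811 bits.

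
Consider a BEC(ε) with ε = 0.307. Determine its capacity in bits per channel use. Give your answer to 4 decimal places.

Binary erasure channel: capacity C = 1 − ε.
C = 1 − 0.307 = 0.6930 bits per channel use.

0.6930 bits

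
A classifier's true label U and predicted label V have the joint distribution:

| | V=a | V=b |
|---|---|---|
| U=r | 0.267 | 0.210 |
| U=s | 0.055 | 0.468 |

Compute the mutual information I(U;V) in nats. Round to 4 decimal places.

Marginals: p(U) = (0.4770, 0.5230), p(V) = (0.3220, 0.6780).
I(U;V) = H(U) + H(V) − H(U,V).
H(U) = 0.6921, H(V) = 0.6284, H(U,V) = 1.1952.
I(U;V) = 0.6921 + 0.6284 − 1.1952 = 0.1253 nats.

0.1253 nats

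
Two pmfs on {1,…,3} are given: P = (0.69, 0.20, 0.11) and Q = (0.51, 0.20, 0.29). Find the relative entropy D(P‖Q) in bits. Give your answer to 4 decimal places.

0.1471 bits

D(P‖Q) = Σ p·log₂(p/q).
  0.69·log₂(0.69/0.51) = 0.30091
  0.20·log₂(0.20/0.20) = 0.00000
  0.11·log₂(0.11/0.29) = -0.15384
D(P‖Q) = 0.1471 bits.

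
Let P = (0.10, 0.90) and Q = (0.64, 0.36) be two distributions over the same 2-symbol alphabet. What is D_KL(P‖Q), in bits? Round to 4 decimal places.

0.9219 bits

D(P‖Q) = Σ p·log₂(p/q).
  0.10·log₂(0.10/0.64) = -0.26781
  0.90·log₂(0.90/0.36) = 1.18974
D(P‖Q) = 0.9219 bits.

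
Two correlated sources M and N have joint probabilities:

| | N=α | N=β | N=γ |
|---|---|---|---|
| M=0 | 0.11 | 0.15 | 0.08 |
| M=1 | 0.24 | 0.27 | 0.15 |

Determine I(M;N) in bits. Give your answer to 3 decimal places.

Marginals: p(M) = (0.3400, 0.6600), p(N) = (0.3500, 0.4200, 0.2300).
I(M;N) = H(M) + H(N) − H(M,N).
H(M) = 0.9248, H(N) = 1.5434, H(M,N) = 2.4670.
I(M;N) = 0.9248 + 1.5434 − 2.4670 = 0.001 bits.

0.001 bits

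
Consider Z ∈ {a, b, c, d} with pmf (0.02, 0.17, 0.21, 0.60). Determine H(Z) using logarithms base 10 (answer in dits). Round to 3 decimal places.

0.440 dits

H(Z) = −Σ p·log₁₀ p.
  −(0.02)·log₁₀(0.02) = 0.0340
  −(0.17)·log₁₀(0.17) = 0.1308
  −(0.21)·log₁₀(0.21) = 0.1423
  −(0.60)·log₁₀(0.60) = 0.1331
Sum: 0.0340 + 0.1308 + 0.1423 + 0.1331 = 0.440 dits.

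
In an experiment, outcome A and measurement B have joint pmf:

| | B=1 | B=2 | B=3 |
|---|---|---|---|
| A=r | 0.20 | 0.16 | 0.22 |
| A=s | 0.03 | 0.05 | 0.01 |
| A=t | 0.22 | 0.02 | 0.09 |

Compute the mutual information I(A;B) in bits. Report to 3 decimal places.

0.120 bits

Marginals: p(A) = (0.5800, 0.0900, 0.3300), p(B) = (0.4500, 0.2300, 0.3200).
I(A;B) = Σ p(x,y)·log₂[p(x,y)/(p(x)p(y))].
  (r,1): 0.20·log₂(0.7663) = -0.0768
  (r,2): 0.16·log₂(1.1994) = 0.0420
  (r,3): 0.22·log₂(1.1853) = 0.0540
  (s,1): 0.03·log₂(0.7407) = -0.0130
  (s,2): 0.05·log₂(2.4155) = 0.0636
  (s,3): 0.01·log₂(0.3472) = -0.0153
  (t,1): 0.22·log₂(1.4815) = 0.1247
  (t,2): 0.02·log₂(0.2635) = -0.0385
  (t,3): 0.09·log₂(0.8523) = -0.0208
Sum = 0.120 bits.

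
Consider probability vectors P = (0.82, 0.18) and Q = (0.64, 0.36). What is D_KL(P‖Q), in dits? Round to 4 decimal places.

0.0341 dits

D(P‖Q) = Σ p·log₁₀(p/q).
  0.82·log₁₀(0.82/0.64) = 0.08826
  0.18·log₁₀(0.18/0.36) = -0.05419
D(P‖Q) = 0.0341 dits.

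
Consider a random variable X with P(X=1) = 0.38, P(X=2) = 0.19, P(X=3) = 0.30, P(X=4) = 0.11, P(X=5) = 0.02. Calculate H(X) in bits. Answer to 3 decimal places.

1.970 bits

H(X) = −Σ p·log₂ p.
  −(0.38)·log₂(0.38) = 0.5305
  −(0.19)·log₂(0.19) = 0.4552
  −(0.30)·log₂(0.30) = 0.5211
  −(0.11)·log₂(0.11) = 0.3503
  −(0.02)·log₂(0.02) = 0.1129
Sum: 0.5305 + 0.4552 + 0.5211 + 0.3503 + 0.1129 = 1.970 bits.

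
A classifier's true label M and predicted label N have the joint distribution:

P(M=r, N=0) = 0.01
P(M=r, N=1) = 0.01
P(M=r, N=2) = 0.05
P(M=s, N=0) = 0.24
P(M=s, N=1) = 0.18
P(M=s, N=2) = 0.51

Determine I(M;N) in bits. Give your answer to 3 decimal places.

0.006 bits

Marginals: p(M) = (0.0700, 0.9300), p(N) = (0.2500, 0.1900, 0.5600).
I(M;N) = Σ p(x,y)·log₂[p(x,y)/(p(x)p(y))].
  (r,0): 0.01·log₂(0.5714) = -0.0081
  (r,1): 0.01·log₂(0.7519) = -0.0041
  (r,2): 0.05·log₂(1.2755) = 0.0176
  (s,0): 0.24·log₂(1.0323) = 0.0110
  (s,1): 0.18·log₂(1.0187) = 0.0048
  (s,2): 0.51·log₂(0.9793) = -0.0154
Sum = 0.006 bits.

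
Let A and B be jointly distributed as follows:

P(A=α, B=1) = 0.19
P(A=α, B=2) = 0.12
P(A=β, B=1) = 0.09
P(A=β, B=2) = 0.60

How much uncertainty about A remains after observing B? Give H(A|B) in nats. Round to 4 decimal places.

Chain rule: H(A|B) = H(A,B) − H(B).
Marginals: p(A) = (0.3100, 0.6900), p(B) = (0.2800, 0.7200).
H(A,B) = 1.0932 nats; H(B) = 0.5930 nats.
H(A|B) = 1.0932 − 0.5930 = 0.5002 nats.

0.5002 nats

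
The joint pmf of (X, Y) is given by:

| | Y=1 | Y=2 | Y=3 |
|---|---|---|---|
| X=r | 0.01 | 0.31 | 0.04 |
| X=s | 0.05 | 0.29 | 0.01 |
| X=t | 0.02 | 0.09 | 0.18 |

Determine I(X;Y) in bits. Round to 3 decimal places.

0.280 bits

Marginals: p(X) = (0.3600, 0.3500, 0.2900), p(Y) = (0.0800, 0.6900, 0.2300).
I(X;Y) = Σ p(x,y)·log₂[p(x,y)/(p(x)p(y))].
  (r,1): 0.01·log₂(0.3472) = -0.0153
  (r,2): 0.31·log₂(1.2480) = 0.0991
  (r,3): 0.04·log₂(0.4831) = -0.0420
  (s,1): 0.05·log₂(1.7857) = 0.0418
  (s,2): 0.29·log₂(1.2008) = 0.0766
  (s,3): 0.01·log₂(0.1242) = -0.0301
  (t,1): 0.02·log₂(0.8621) = -0.0043
  (t,2): 0.09·log₂(0.4498) = -0.1037
  (t,3): 0.18·log₂(2.6987) = 0.2578
Sum = 0.280 bits.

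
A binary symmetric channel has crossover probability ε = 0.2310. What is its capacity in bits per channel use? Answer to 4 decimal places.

0.2202 bits

Binary symmetric channel: C = 1 − h₂(ε) where h₂ is the binary entropy function.
h₂(0.2310) = −0.2310·log₂0.2310 − 0.7690·log₂0.7690 = 0.7798.
C = 1 − 0.7798 = 0.2202 bits per channel use.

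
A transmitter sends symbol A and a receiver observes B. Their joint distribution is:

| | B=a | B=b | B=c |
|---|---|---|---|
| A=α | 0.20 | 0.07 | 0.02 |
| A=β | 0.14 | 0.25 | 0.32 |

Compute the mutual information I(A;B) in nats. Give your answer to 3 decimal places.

0.128 nats

Marginals: p(A) = (0.2900, 0.7100), p(B) = (0.3400, 0.3200, 0.3400).
I(A;B) = Σ p(x,y)·ln[p(x,y)/(p(x)p(y))].
  (α,a): 0.20·ln(2.0284) = 0.1414
  (α,b): 0.07·ln(0.7543) = -0.0197
  (α,c): 0.02·ln(0.2028) = -0.0319
  (β,a): 0.14·ln(0.5800) = -0.0763
  (β,b): 0.25·ln(1.1004) = 0.0239
  (β,c): 0.32·ln(1.3256) = 0.0902
Sum = 0.128 nats.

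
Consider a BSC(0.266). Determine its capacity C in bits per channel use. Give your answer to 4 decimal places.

0.1643 bits

Binary symmetric channel: C = 1 − h₂(ε) where h₂ is the binary entropy function.
h₂(0.266) = −0.266·log₂0.266 − 0.734·log₂0.734 = 0.8357.
C = 1 − 0.8357 = 0.1643 bits per channel use.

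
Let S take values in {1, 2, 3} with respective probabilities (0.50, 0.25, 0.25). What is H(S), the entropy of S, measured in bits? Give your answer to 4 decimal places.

1.5000 bits

H(S) = −Σ p·log₂ p.
  −(0.50)·log₂(0.50) = 0.50000
  −(0.25)·log₂(0.25) = 0.50000
  −(0.25)·log₂(0.25) = 0.50000
Sum: 0.50000 + 0.50000 + 0.50000 = 1.5000 bits.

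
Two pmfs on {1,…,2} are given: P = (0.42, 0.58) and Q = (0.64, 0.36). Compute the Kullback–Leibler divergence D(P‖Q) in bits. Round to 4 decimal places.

D(P‖Q) = Σ p·log₂(p/q).
  0.42·log₂(0.42/0.64) = -0.25523
  0.58·log₂(0.58/0.36) = 0.39907
D(P‖Q) = 0.1438 bits.

0.1438 bits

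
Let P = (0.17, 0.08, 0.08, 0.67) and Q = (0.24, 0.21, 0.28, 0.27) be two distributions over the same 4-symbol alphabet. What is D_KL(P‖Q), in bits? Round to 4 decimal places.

D(P‖Q) = Σ p·log₂(p/q).
  0.17·log₂(0.17/0.24) = -0.08457
  0.08·log₂(0.08/0.21) = -0.11139
  0.08·log₂(0.08/0.28) = -0.14459
  0.67·log₂(0.67/0.27) = 0.87851
D(P‖Q) = 0.5380 bits.

0.5380 bits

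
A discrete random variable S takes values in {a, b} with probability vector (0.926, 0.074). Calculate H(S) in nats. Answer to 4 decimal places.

H(S) = −Σ p·ln p.
  −(0.926)·ln(0.926) = 0.07119
  −(0.074)·ln(0.074) = 0.19267
Sum: 0.07119 + 0.19267 = 0.2639 nats.

0.2639 nats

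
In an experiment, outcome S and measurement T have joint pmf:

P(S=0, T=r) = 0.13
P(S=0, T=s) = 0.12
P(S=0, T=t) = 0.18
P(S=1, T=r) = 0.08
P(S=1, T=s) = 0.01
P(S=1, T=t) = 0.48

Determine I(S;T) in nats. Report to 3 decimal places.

0.122 nats

Marginals: p(S) = (0.4300, 0.5700), p(T) = (0.2100, 0.1300, 0.6600).
I(S;T) = Σ p(x,y)·ln[p(x,y)/(p(x)p(y))].
  (0,r): 0.13·ln(1.4396) = 0.0474
  (0,s): 0.12·ln(2.1467) = 0.0917
  (0,t): 0.18·ln(0.6342) = -0.0820
  (1,r): 0.08·ln(0.6683) = -0.0322
  (1,s): 0.01·ln(0.1350) = -0.0200
  (1,t): 0.48·ln(1.2759) = 0.1170
Sum = 0.122 nats.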